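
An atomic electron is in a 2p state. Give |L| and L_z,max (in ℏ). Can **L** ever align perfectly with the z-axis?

No: L_z,max = 1ℏ < |L| = √2 ℏ ≈ 1.414ℏ

The 2p subshell has l = 1.
|L| = √2 ℏ ≈ 1.4142ℏ, while L_z,max = lℏ = 1ℏ.
Since |L| > L_z,max, the vector can never point exactly along z; the closest it comes is θ_min = arccos(1/√2) ≈ 45.0°.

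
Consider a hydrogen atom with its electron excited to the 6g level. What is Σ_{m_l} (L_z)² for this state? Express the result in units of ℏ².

The 6g level has l = 4.
m_l ∈ {-4, -3, -2, -1, 0, 1, 2, 3, 4}.
Summing m² from −4 to 4: Σ m_l² = 60.

Σ(L_z)² = 60 ℏ²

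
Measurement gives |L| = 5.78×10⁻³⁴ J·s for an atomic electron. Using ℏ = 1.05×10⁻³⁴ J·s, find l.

Dividing by ℏ: |L|/ℏ ≈ 5.505.
(|L|/ℏ)² = l(l+1) ≈ 30.30 ⇒ l = 5.

l = 5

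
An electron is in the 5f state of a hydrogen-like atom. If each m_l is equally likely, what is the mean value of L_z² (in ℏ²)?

⟨L_z²⟩ = 4 ℏ²

The 5f subshell has l = 3.
m_l runs from −3 to 3, i.e. {-3, -2, -1, 0, 1, 2, 3}.
Average of L_z² over 7 states: 28/7 ℏ² = 4 ℏ².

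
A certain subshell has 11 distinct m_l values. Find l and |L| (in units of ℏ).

l = 5, |L| = √30 ℏ ≈ 5.477ℏ

11 = 2l + 1, so l = (11−1)/2 = 5.
|L| = ℏ√(l(l+1)) = ℏ√(5·6) = √30 ℏ.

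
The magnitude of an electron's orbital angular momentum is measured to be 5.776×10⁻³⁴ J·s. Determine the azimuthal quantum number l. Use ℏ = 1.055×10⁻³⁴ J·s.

l = 5

In units of ℏ, |L| ≈ 5.475.
Set l(l+1) = 29.97; the integer solution is l = 5.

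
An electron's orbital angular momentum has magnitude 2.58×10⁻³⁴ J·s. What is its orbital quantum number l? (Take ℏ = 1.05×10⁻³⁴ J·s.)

Dividing by ℏ: |L|/ℏ ≈ 2.457.
(|L|/ℏ)² = l(l+1) ≈ 6.04 ⇒ l = 2.

l = 2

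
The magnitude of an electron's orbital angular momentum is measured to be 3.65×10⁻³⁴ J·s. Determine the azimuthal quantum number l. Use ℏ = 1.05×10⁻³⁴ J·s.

l = 3

|L|/ℏ = (3.65×10⁻³⁴)/(1.05×10⁻³⁴) ≈ 3.476.
l(l+1) ≈ 3.476² ≈ 12.08, so l = 3.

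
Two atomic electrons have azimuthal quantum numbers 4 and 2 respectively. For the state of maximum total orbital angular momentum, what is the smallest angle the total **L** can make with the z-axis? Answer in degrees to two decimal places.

θ_min ≈ 22.21°

L runs from |4 − 2| = 2 to 4 + 2 = 6.
Allowed values: L = 2, 3, 4, 5, 6.
The maximum is L = 6, with |L_tot| = ℏ√(6·7) = √42 ℏ.
The minimum angle with z is arccos(6/√42) ≈ 22.21°.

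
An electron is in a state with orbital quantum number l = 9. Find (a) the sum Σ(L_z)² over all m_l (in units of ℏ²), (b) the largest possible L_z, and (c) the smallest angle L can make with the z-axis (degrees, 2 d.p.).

Σ m_l² = 570, so Σ(L_z)² = 570 ℏ².
L_z,max = lℏ = 9ℏ.
cos θ_min = 9/√90, so θ_min ≈ 18.43°.

Σ(L_z)² = 570 ℏ²; L_z,max = 9ℏ; θ_min ≈ 18.43°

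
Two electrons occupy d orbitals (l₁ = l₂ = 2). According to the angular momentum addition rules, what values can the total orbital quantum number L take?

By the triangle rule, |l₁ − l₂| ≤ L ≤ l₁ + l₂.
Allowed values: L = 0, 1, 2, 3, 4.

L = 0, 1, 2, 3, 4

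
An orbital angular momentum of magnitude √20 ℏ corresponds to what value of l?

l = 4

Since |L|² = l(l+1)ℏ², l(l+1) = 20.
l² + l − 20 = 0 ⇒ l = 4.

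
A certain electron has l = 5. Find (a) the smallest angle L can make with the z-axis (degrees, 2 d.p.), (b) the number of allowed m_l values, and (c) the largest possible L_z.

θ_min ≈ 24.09°; 11 values; L_z,max = 5ℏ

cos θ_min = 5/√30, so θ_min ≈ 24.09°.
There are 2l+1 = 11 values of m_l.
L_z,max = lℏ = 5ℏ.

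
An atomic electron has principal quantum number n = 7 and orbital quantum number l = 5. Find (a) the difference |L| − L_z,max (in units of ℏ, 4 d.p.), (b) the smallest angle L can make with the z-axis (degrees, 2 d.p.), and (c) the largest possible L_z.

|L| − L_z,max = (√30 − 5)ℏ ≈ 0.4772ℏ.
cos θ_min = 5/√30, so θ_min ≈ 24.09°.
L_z,max = lℏ = 5ℏ.

|L|−L_z,max ≈ 0.4772ℏ; θ_min ≈ 24.09°; L_z,max = 5ℏ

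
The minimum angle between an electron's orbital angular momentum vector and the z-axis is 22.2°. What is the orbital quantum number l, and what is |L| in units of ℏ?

At minimum angle, m_l = l, so cos θ = l/√(l(l+1)); cos²θ = l/(l+1) = 0.8572.
l = cos²θ/sin²θ ≈ 6.
Then |L| = ℏ√(6·7) = √42 ℏ.

l = 6, |L| = √42 ℏ ≈ 6.481ℏ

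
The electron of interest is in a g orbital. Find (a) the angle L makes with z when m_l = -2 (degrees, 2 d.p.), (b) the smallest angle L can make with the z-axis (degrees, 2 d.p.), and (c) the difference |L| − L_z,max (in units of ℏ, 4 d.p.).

A g state has l = 4.
For m_l = -2: cos θ = -2/√20, θ ≈ 116.57°.
cos θ_min = 4/√20, so θ_min ≈ 26.57°.
|L| − L_z,max = (2√5 − 4)ℏ ≈ 0.4721ℏ.

θ(m_l=-2) ≈ 116.57°; θ_min ≈ 26.57°; |L|−L_z,max ≈ 0.4721ℏ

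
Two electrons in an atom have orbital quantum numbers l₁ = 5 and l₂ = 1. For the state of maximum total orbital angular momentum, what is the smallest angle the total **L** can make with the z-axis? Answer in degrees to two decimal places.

θ_min ≈ 22.21°

By the triangle rule, |l₁ − l₂| ≤ L ≤ l₁ + l₂.
Allowed values: L = 4, 5, 6.
The maximum is L = 6, with |L_tot| = ℏ√(6·7) = √42 ℏ.
The minimum angle with z is arccos(6/√42) ≈ 22.21°.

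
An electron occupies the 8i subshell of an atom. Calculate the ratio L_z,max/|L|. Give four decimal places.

The 8i subshell has l = 6.
|L| = √42 ℏ ≈ 6.4807ℏ, while L_z,max = lℏ = 6ℏ.
L_z,max/|L| = 6/√42 = 0.9258.

L_z,max/|L| = 0.9258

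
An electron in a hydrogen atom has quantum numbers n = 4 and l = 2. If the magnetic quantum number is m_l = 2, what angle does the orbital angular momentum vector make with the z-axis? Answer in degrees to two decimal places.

|L|² = l(l+1)ℏ² = 6ℏ², so |L| = √6 ℏ.
L_z = m_l ℏ = 2ℏ.
cos θ = L_z/|L| = 2/√6, so θ ≈ 35.26°.

θ ≈ 35.26°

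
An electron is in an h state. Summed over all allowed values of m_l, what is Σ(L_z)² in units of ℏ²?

Σ(L_z)² = 110 ℏ²

For an h orbital, l = 5.
m_l runs from −5 to 5, i.e. {-5, -4, -3, -2, -1, 0, 1, 2, 3, 4, 5}.
Σ m_l² = l(l+1)(2l+1)/3 = 5·6·11/3 = 110.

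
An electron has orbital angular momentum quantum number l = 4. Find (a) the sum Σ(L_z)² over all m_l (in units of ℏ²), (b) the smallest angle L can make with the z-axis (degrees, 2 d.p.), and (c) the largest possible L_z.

Σ m_l² = 60, so Σ(L_z)² = 60 ℏ².
cos θ_min = 4/√20, so θ_min ≈ 26.57°.
L_z,max = lℏ = 4ℏ.

Σ(L_z)² = 60 ℏ²; θ_min ≈ 26.57°; L_z,max = 4ℏ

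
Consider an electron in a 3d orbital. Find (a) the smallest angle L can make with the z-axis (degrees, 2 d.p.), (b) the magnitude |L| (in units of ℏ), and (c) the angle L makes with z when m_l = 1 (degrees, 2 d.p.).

θ_min ≈ 35.26°; |L| = √6 ℏ ≈ 2.449ℏ; θ(m_l=1) ≈ 65.91°

For 3d, l = 2.
cos θ_min = 2/√6, so θ_min ≈ 35.26°.
|L| = ℏ√(2·3) = √6 ℏ ≈ 2.449ℏ.
For m_l = 1: cos θ = 1/√6, θ ≈ 65.91°.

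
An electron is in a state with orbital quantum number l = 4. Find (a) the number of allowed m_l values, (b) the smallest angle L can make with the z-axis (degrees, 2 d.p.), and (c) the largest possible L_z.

9 values; θ_min ≈ 26.57°; L_z,max = 4ℏ

There are 2l+1 = 9 values of m_l.
cos θ_min = 4/√20, so θ_min ≈ 26.57°.
L_z,max = lℏ = 4ℏ.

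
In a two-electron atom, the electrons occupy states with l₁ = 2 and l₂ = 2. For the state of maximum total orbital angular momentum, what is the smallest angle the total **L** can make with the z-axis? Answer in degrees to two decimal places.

The total orbital quantum number L ranges from |l₁ − l₂| to l₁ + l₂ in integer steps.
Allowed values: L = 0, 1, 2, 3, 4.
The maximum is L = 4, with |L_tot| = ℏ√(4·5) = 2√5 ℏ.
The minimum angle with z is arccos(4/√20) ≈ 26.57°.

θ_min ≈ 26.57°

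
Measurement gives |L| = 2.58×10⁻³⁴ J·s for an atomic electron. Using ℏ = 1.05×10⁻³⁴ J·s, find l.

In units of ℏ, |L| ≈ 2.457.
l(l+1) ≈ 2.457² ≈ 6.04, so l = 2.

l = 2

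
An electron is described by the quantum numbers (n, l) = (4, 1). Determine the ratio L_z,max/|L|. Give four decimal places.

L_z,max/|L| = 0.7071

|L| = √2 ℏ ≈ 1.4142ℏ, while L_z,max = lℏ = 1ℏ.
L_z,max/|L| = 1/√2 = 0.7071.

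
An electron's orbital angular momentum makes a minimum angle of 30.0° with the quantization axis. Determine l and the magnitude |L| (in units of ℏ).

cos θ_min = l/√(l(l+1)) = √(l/(l+1)), so l/(l+1) = cos²(30.0°) = 0.7500.
l = cos²θ/sin²θ ≈ 3.
Then |L| = ℏ√(3·4) = 2√3 ℏ.

l = 3, |L| = 2√3 ℏ ≈ 3.464ℏ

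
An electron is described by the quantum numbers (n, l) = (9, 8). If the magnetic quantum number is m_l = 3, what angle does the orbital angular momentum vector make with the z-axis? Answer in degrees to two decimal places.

θ ≈ 69.30°

|L| = ℏ√(l(l+1)) = 6√2 ℏ.
L_z = m_l ℏ = 3ℏ.
cos θ = L_z/|L| = 3/√72, so θ ≈ 69.30°.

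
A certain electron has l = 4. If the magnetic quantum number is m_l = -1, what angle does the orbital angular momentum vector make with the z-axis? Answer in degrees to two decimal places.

θ ≈ 102.92°

|L| = √(l(l+1)) ℏ = 2√5 ℏ.
L_z = m_l ℏ = −1ℏ.
cos θ = L_z/|L| = -1/√20, so θ ≈ 102.92°.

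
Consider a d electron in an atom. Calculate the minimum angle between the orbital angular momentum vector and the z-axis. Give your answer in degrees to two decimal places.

D corresponds to l = 2.
|L| = √(l(l+1)) ℏ = √6 ℏ.
The smallest angle corresponds to the largest L_z, i.e. m_l = l = 2, giving L_z = 2ℏ.
cos θ_min = 2/√6, so θ_min ≈ 35.26°.

θ_min ≈ 35.26°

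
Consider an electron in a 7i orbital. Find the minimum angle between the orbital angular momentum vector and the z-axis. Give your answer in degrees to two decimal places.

For 7i, l = 6.
|L| = ℏ√(l(l+1)) = √42 ℏ.
The smallest angle corresponds to the largest L_z, i.e. m_l = l = 6, giving L_z = 6ℏ.
cos θ_min = 6/√42, so θ_min ≈ 22.21°.

θ_min ≈ 22.21°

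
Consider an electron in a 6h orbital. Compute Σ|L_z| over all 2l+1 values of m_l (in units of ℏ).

The 6h subshell has l = 5.
The allowed m_l values are -5, -4, -3, -2, -1, 0, 1, 2, 3, 4, 5.
Σ|m_l| = 2·5(5+1)/2 = 30.

Σ|L_z| = 30 ℏ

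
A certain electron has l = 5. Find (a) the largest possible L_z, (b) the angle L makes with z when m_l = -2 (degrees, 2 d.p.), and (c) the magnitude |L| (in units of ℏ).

L_z,max = 5ℏ; θ(m_l=-2) ≈ 111.42°; |L| = √30 ℏ ≈ 5.477ℏ

L_z,max = lℏ = 5ℏ.
For m_l = -2: cos θ = -2/√30, θ ≈ 111.42°.
|L| = ℏ√(5·6) = √30 ℏ ≈ 5.477ℏ.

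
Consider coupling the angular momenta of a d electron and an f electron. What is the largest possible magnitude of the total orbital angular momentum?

|L_tot|_max = √30 ℏ ≈ 5.477ℏ

The total orbital quantum number L ranges from |l₁ − l₂| to l₁ + l₂ in integer steps.
So L can be 1, 2, 3, 4, 5.
The largest magnitude corresponds to L = 5: |L_tot| = ℏ√(5·6) = √30 ℏ.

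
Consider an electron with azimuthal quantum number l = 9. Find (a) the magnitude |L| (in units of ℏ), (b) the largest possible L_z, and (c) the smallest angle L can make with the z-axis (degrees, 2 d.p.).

|L| = 3√10 ℏ ≈ 9.487ℏ; L_z,max = 9ℏ; θ_min ≈ 18.43°

|L| = ℏ√(9·10) = 3√10 ℏ ≈ 9.487ℏ.
L_z,max = lℏ = 9ℏ.
cos θ_min = 9/√90, so θ_min ≈ 18.43°.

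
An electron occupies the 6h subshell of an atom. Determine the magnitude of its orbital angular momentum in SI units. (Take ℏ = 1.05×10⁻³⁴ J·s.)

|L| = 5.75×10⁻³⁴ J·s

6h means n = 6, l = 5.
|L| = ℏ√(l(l+1)) = ℏ√(5·6) = √30 ℏ
Numerically, |L| = 5.477 × (1.05×10⁻³⁴ J·s) = 5.75×10⁻³⁴ J·s.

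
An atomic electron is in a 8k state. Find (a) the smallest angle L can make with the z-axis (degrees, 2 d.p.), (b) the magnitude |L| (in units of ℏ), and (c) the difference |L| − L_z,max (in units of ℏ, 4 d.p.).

θ_min ≈ 20.70°; |L| = 2√14 ℏ ≈ 7.483ℏ; |L|−L_z,max ≈ 0.4833ℏ

The 8k subshell has l = 7.
cos θ_min = 7/√56, so θ_min ≈ 20.70°.
|L| = ℏ√(7·8) = 2√14 ℏ ≈ 7.483ℏ.
|L| − L_z,max = (2√14 − 7)ℏ ≈ 0.4833ℏ.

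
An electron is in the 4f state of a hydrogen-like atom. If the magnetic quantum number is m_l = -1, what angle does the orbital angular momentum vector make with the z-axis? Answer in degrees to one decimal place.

4f means n = 4, l = 3.
|L| = ℏ√(l(l+1)) = 2√3 ℏ.
L_z = m_l ℏ = −1ℏ.
cos θ = L_z/|L| = -1/√12, so θ ≈ 106.8°.

θ ≈ 106.8°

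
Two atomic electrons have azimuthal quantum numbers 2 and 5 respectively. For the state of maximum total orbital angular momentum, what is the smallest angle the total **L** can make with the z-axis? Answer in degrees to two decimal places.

θ_min ≈ 20.70°

By the triangle rule, |l₁ − l₂| ≤ L ≤ l₁ + l₂.
Allowed values: L = 3, 4, 5, 6, 7.
The maximum is L = 7, with |L_tot| = ℏ√(7·8) = 2√14 ℏ.
The minimum angle with z is arccos(7/√56) ≈ 20.70°.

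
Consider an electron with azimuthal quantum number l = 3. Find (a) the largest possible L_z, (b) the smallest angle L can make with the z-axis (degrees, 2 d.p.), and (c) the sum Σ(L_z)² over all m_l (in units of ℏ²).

L_z,max = lℏ = 3ℏ.
cos θ_min = 3/√12, so θ_min ≈ 30.00°.
Σ m_l² = 28, so Σ(L_z)² = 28 ℏ².

L_z,max = 3ℏ; θ_min ≈ 30.00°; Σ(L_z)² = 28 ℏ²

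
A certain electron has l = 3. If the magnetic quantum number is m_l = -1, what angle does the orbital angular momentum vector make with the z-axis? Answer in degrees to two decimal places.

|L| = ℏ√(l(l+1)) = 2√3 ℏ.
L_z = m_l ℏ = −1ℏ.
cos θ = L_z/|L| = -1/√12, so θ ≈ 106.78°.

θ ≈ 106.78°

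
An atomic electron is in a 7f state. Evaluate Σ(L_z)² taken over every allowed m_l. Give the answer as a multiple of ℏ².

Σ(L_z)² = 28 ℏ²

7f means n = 7, l = 3.
The allowed m_l values are -3, -2, -1, 0, 1, 2, 3.
Σ m_l² = l(l+1)(2l+1)/3 = 3·4·7/3 = 28.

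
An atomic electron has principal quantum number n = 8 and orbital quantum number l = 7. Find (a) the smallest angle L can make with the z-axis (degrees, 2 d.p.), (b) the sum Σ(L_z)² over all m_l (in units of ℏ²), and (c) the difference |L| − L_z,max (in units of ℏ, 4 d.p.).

cos θ_min = 7/√56, so θ_min ≈ 20.70°.
Σ m_l² = 280, so Σ(L_z)² = 280 ℏ².
|L| − L_z,max = (2√14 − 7)ℏ ≈ 0.4833ℏ.

θ_min ≈ 20.70°; Σ(L_z)² = 280 ℏ²; |L|−L_z,max ≈ 0.4833ℏ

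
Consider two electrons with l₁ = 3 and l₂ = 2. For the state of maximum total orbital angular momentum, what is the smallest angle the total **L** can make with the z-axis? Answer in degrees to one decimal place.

θ_min ≈ 24.1°

Angular momentum addition gives L = |l₁ − l₂|, …, l₁ + l₂.
L ∈ {1, 2, 3, 4, 5}.
The maximum is L = 5, with |L_tot| = ℏ√(5·6) = √30 ℏ.
The minimum angle with z is arccos(5/√30) ≈ 24.1°.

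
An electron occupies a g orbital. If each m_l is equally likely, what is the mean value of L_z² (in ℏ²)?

⟨L_z²⟩ = 6.667 ℏ²

For a g orbital, l = 4.
m_l runs from −4 to 4, i.e. {-4, -3, -2, -1, 0, 1, 2, 3, 4}.
Average of L_z² over 9 states: 60/9 ℏ² = 6.667 ℏ².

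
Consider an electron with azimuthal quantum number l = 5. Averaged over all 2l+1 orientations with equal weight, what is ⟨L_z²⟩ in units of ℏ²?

⟨L_z²⟩ = 10 ℏ²

m_l runs from −5 to 5, i.e. {-5, -4, -3, -2, -1, 0, 1, 2, 3, 4, 5}.
⟨L_z²⟩ = ℏ²·(Σ m_l²)/(2l+1) = ℏ²·110/11 = 10ℏ².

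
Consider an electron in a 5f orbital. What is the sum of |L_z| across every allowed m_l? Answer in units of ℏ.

Σ|L_z| = 12 ℏ

For 5f, l = 3.
m_l ∈ {-3, -2, -1, 0, 1, 2, 3}.
Σ|m_l| = l(l+1) = 12.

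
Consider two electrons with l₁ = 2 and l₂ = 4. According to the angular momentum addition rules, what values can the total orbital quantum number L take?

The total orbital quantum number L ranges from |l₁ − l₂| to l₁ + l₂ in integer steps.
L ∈ {2, 3, 4, 5, 6}.

L = 2, 3, 4, 5, 6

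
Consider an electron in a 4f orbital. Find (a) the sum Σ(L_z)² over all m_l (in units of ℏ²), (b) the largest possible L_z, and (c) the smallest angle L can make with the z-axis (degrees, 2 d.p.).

For 4f, l = 3.
Σ m_l² = 28, so Σ(L_z)² = 28 ℏ².
L_z,max = lℏ = 3ℏ.
cos θ_min = 3/√12, so θ_min ≈ 30.00°.

Σ(L_z)² = 28 ℏ²; L_z,max = 3ℏ; θ_min ≈ 30.00°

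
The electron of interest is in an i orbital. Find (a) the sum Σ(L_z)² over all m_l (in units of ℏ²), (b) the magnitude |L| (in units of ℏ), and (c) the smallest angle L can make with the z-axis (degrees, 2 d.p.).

The letter i corresponds to l = 6.
Σ m_l² = 182, so Σ(L_z)² = 182 ℏ².
|L| = ℏ√(6·7) = √42 ℏ ≈ 6.481ℏ.
cos θ_min = 6/√42, so θ_min ≈ 22.21°.

Σ(L_z)² = 182 ℏ²; |L| = √42 ℏ ≈ 6.481ℏ; θ_min ≈ 22.21°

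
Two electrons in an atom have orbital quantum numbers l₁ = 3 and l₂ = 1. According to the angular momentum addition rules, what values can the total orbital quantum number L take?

L = 2, 3, 4

L runs from |3 − 1| = 2 to 3 + 1 = 4.
Allowed values: L = 2, 3, 4.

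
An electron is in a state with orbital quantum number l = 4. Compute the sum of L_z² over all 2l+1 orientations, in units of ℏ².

The allowed m_l values are -4, -3, -2, -1, 0, 1, 2, 3, 4.
Σ m_l² = l(l+1)(2l+1)/3 = 4·5·9/3 = 60.

Σ(L_z)² = 60 ℏ²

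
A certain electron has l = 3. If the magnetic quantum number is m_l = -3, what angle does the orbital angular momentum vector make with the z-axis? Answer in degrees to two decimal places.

θ ≈ 150.00°

|L| = ℏ√(l(l+1)) = 2√3 ℏ.
L_z = m_l ℏ = −3ℏ.
cos θ = L_z/|L| = -3/√12, so θ ≈ 150.00°.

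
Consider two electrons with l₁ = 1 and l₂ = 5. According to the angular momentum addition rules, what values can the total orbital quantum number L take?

By the triangle rule, |l₁ − l₂| ≤ L ≤ l₁ + l₂.
Allowed values: L = 4, 5, 6.

L = 4, 5, 6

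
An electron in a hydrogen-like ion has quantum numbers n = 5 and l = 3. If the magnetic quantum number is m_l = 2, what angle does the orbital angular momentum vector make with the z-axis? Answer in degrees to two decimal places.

|L|² = l(l+1)ℏ² = 12ℏ², so |L| = 2√3 ℏ.
L_z = m_l ℏ = 2ℏ.
cos θ = L_z/|L| = 2/√12, so θ ≈ 54.74°.

θ ≈ 54.74°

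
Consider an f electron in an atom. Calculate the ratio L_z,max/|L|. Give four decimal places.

An f state has l = 3.
|L| = 2√3 ℏ ≈ 3.4641ℏ, while L_z,max = lℏ = 3ℏ.
L_z,max/|L| = 3/√12 = 0.8660.

L_z,max/|L| = 0.8660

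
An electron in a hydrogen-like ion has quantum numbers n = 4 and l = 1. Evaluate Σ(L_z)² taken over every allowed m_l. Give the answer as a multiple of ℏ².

Σ(L_z)² = 2 ℏ²

m_l runs from −1 to 1, i.e. {-1, 0, 1}.
Σ m_l² = 2·(1) = 2.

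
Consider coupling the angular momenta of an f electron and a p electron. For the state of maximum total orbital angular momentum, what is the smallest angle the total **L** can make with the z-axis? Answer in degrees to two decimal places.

θ_min ≈ 26.57°

Angular momentum addition gives L = |l₁ − l₂|, …, l₁ + l₂.
Allowed values: L = 2, 3, 4.
The maximum is L = 4, with |L_tot| = ℏ√(4·5) = 2√5 ℏ.
The minimum angle with z is arccos(4/√20) ≈ 26.57°.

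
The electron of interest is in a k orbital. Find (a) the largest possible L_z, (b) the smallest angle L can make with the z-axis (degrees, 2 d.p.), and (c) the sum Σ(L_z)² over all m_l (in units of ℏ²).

The letter k corresponds to l = 7.
L_z,max = lℏ = 7ℏ.
cos θ_min = 7/√56, so θ_min ≈ 20.70°.
Σ m_l² = 280, so Σ(L_z)² = 280 ℏ².

L_z,max = 7ℏ; θ_min ≈ 20.70°; Σ(L_z)² = 280 ℏ²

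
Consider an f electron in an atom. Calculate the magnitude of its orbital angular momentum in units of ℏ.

The letter f corresponds to l = 3.
|L| = ℏ√(l(l+1)) = ℏ√(3·4) = 2√3 ℏ

|L| = 2√3 ℏ ≈ 3.464ℏ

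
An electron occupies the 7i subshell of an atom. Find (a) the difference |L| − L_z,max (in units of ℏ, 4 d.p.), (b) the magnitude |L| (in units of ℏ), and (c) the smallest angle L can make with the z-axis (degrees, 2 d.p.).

The 7i subshell has l = 6.
|L| − L_z,max = (√42 − 6)ℏ ≈ 0.4807ℏ.
|L| = ℏ√(6·7) = √42 ℏ ≈ 6.481ℏ.
cos θ_min = 6/√42, so θ_min ≈ 22.21°.

|L|−L_z,max ≈ 0.4807ℏ; |L| = √42 ℏ ≈ 6.481ℏ; θ_min ≈ 22.21°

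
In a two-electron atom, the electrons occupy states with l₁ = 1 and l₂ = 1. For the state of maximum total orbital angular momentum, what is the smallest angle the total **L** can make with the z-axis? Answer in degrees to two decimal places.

L runs from |1 − 1| = 0 to 1 + 1 = 2.
So L can be 0, 1, 2.
The maximum is L = 2, with |L_tot| = ℏ√(2·3) = √6 ℏ.
The minimum angle with z is arccos(2/√6) ≈ 35.26°.

θ_min ≈ 35.26°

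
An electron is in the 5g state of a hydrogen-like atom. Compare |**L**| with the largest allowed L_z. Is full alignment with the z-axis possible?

5g means n = 5, l = 4.
|L| = 2√5 ℏ ≈ 4.4721ℏ, while L_z,max = lℏ = 4ℏ.
Since |L| > L_z,max, the vector can never point exactly along z; the closest it comes is θ_min = arccos(4/√20) ≈ 26.6°.

No: L_z,max = 4ℏ < |L| = 2√5 ℏ ≈ 4.472ℏ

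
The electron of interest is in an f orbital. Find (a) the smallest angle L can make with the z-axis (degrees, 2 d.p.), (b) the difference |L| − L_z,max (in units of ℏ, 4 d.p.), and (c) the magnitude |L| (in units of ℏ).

θ_min ≈ 30.00°; |L|−L_z,max ≈ 0.4641ℏ; |L| = 2√3 ℏ ≈ 3.464ℏ

An f state has l = 3.
cos θ_min = 3/√12, so θ_min ≈ 30.00°.
|L| − L_z,max = (2√3 − 3)ℏ ≈ 0.4641ℏ.
|L| = ℏ√(3·4) = 2√3 ℏ ≈ 3.464ℏ.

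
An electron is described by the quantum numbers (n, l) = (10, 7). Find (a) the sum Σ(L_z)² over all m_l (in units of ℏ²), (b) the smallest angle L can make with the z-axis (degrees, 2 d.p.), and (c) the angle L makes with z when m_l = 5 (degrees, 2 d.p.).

Σ(L_z)² = 280 ℏ²; θ_min ≈ 20.70°; θ(m_l=5) ≈ 48.08°

Σ m_l² = 280, so Σ(L_z)² = 280 ℏ².
cos θ_min = 7/√56, so θ_min ≈ 20.70°.
For m_l = 5: cos θ = 5/√56, θ ≈ 48.08°.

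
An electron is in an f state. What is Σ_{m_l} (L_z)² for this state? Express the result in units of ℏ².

Σ(L_z)² = 28 ℏ²

For an f orbital, l = 3.
m_l runs from −3 to 3, i.e. {-3, -2, -1, 0, 1, 2, 3}.
Summing m² from −3 to 3: Σ m_l² = 28.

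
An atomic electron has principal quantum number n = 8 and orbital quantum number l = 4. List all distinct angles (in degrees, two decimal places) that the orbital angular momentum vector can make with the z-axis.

|L| = √(l(l+1)) ℏ = 2√5 ℏ.
cos θ = m_l/√20 for each m_l ∈ {-4, -3, -2, -1, 0, 1, 2, 3, 4}.

θ ∈ {26.57°, 47.87°, 63.43°, 77.08°, 90.00°, 102.92°, 116.57°, 132.13°, 153.43°}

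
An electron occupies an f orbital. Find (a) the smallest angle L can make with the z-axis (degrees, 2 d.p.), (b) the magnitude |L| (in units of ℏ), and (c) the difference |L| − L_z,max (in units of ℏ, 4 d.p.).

For an f orbital, l = 3.
cos θ_min = 3/√12, so θ_min ≈ 30.00°.
|L| = ℏ√(3·4) = 2√3 ℏ ≈ 3.464ℏ.
|L| − L_z,max = (2√3 − 3)ℏ ≈ 0.4641ℏ.

θ_min ≈ 30.00°; |L| = 2√3 ℏ ≈ 3.464ℏ; |L|−L_z,max ≈ 0.4641ℏ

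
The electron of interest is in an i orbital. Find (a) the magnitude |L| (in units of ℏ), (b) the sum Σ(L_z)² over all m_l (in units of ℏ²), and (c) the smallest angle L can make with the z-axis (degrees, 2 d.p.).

For an i orbital, l = 6.
|L| = ℏ√(6·7) = √42 ℏ ≈ 6.481ℏ.
Σ m_l² = 182, so Σ(L_z)² = 182 ℏ².
cos θ_min = 6/√42, so θ_min ≈ 22.21°.

|L| = √42 ℏ ≈ 6.481ℏ; Σ(L_z)² = 182 ℏ²; θ_min ≈ 22.21°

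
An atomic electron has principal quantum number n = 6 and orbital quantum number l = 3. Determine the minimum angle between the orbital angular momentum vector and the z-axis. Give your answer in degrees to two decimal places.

|L| = √(l(l+1)) ℏ = 2√3 ℏ.
The smallest angle corresponds to the largest L_z, i.e. m_l = l = 3, giving L_z = 3ℏ.
cos θ_min = 3/√12, so θ_min ≈ 30.00°.

θ_min ≈ 30.00°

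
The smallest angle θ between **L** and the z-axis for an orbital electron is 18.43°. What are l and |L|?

l = 9, |L| = 3√10 ℏ ≈ 9.487ℏ

At minimum angle, m_l = l, so cos θ = l/√(l(l+1)); cos²θ = l/(l+1) = 0.9001.
Solving: l = 9.
Then |L| = ℏ√(9·10) = 3√10 ℏ.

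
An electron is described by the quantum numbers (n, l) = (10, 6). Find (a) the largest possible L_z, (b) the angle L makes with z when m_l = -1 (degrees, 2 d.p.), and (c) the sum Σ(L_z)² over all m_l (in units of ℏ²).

L_z,max = 6ℏ; θ(m_l=-1) ≈ 98.88°; Σ(L_z)² = 182 ℏ²

L_z,max = lℏ = 6ℏ.
For m_l = -1: cos θ = -1/√42, θ ≈ 98.88°.
Σ m_l² = 182, so Σ(L_z)² = 182 ℏ².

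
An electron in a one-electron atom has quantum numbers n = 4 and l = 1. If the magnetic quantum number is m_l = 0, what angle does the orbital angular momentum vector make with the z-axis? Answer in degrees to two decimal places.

θ ≈ 90.00°

|L|² = l(l+1)ℏ² = 2ℏ², so |L| = √2 ℏ.
L_z = m_l ℏ = 0ℏ.
cos θ = L_z/|L| = 0/√2, so θ ≈ 90.00°.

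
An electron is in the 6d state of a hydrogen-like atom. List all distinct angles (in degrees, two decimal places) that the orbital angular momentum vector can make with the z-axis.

The 6d subshell has l = 2.
|L| = ℏ√(l(l+1)) = √6 ℏ.
cos θ = m_l/√6 for each m_l ∈ {-2, -1, 0, 1, 2}.

θ ∈ {35.26°, 65.91°, 90.00°, 114.09°, 144.74°}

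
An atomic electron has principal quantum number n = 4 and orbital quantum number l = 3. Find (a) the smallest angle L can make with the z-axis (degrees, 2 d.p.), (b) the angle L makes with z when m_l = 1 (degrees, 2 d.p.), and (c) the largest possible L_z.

cos θ_min = 3/√12, so θ_min ≈ 30.00°.
For m_l = 1: cos θ = 1/√12, θ ≈ 73.22°.
L_z,max = lℏ = 3ℏ.

θ_min ≈ 30.00°; θ(m_l=1) ≈ 73.22°; L_z,max = 3ℏ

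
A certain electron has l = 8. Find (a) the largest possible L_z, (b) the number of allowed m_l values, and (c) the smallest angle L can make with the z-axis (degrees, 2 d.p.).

L_z,max = 8ℏ; 17 values; θ_min ≈ 19.47°

L_z,max = lℏ = 8ℏ.
There are 2l+1 = 17 values of m_l.
cos θ_min = 8/√72, so θ_min ≈ 19.47°.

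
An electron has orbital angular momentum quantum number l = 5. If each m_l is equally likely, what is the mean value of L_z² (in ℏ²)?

The allowed m_l values are -5, -4, -3, -2, -1, 0, 1, 2, 3, 4, 5.
⟨L_z²⟩ = ℏ²·l(l+1)/3 = 10ℏ².

⟨L_z²⟩ = 10 ℏ²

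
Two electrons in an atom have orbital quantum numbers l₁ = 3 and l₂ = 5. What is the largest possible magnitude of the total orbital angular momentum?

Angular momentum addition gives L = |l₁ − l₂|, …, l₁ + l₂.
L ∈ {2, 3, 4, 5, 6, 7, 8}.
The largest magnitude corresponds to L = 8: |L_tot| = ℏ√(8·9) = 6√2 ℏ.

|L_tot|_max = 6√2 ℏ ≈ 8.485ℏ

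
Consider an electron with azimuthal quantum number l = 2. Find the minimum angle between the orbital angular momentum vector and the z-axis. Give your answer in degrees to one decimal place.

|L|² = l(l+1)ℏ² = 6ℏ², so |L| = √6 ℏ.
The smallest angle corresponds to the largest L_z, i.e. m_l = l = 2, giving L_z = 2ℏ.
cos θ_min = 2/√6, so θ_min ≈ 35.3°.

θ_min ≈ 35.3°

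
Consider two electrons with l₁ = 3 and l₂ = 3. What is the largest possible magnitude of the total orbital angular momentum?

|L_tot|_max = √42 ℏ ≈ 6.481ℏ

Angular momentum addition gives L = |l₁ − l₂|, …, l₁ + l₂.
Allowed values: L = 0, 1, 2, 3, 4, 5, 6.
The largest magnitude corresponds to L = 6: |L_tot| = ℏ√(6·7) = √42 ℏ.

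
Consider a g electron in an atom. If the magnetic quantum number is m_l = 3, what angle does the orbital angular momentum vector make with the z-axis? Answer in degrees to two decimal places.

A g state has l = 4.
|L| = ℏ√(l(l+1)) = 2√5 ℏ.
L_z = m_l ℏ = 3ℏ.
cos θ = L_z/|L| = 3/√20, so θ ≈ 47.87°.

θ ≈ 47.87°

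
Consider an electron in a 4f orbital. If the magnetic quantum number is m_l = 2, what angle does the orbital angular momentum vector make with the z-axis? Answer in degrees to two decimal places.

θ ≈ 54.74°

4f means n = 4, l = 3.
|L| = √(l(l+1)) ℏ = 2√3 ℏ.
L_z = m_l ℏ = 2ℏ.
cos θ = L_z/|L| = 2/√12, so θ ≈ 54.74°.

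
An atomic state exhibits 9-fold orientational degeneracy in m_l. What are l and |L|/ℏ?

2l + 1 = 9 ⇒ l = 4.
Then |L| = √(l(l+1)) ℏ = 2√5 ℏ.

l = 4, |L| = 2√5 ℏ ≈ 4.472ℏ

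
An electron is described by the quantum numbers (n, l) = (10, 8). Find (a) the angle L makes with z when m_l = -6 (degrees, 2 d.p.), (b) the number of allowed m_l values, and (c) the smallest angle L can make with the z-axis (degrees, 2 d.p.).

θ(m_l=-6) ≈ 135.00°; 17 values; θ_min ≈ 19.47°

For m_l = -6: cos θ = -6/√72, θ ≈ 135.00°.
There are 2l+1 = 17 values of m_l.
cos θ_min = 8/√72, so θ_min ≈ 19.47°.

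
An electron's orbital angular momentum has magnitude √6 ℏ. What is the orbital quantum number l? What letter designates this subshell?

(|L|/ℏ)² = l(l+1) = 6.
The positive root is l = 2.

l = 2 (d orbital)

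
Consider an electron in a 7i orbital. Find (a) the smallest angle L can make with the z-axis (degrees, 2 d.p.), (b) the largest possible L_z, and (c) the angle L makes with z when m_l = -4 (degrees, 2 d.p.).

θ_min ≈ 22.21°; L_z,max = 6ℏ; θ(m_l=-4) ≈ 128.11°

7i means n = 7, l = 6.
cos θ_min = 6/√42, so θ_min ≈ 22.21°.
L_z,max = lℏ = 6ℏ.
For m_l = -4: cos θ = -4/√42, θ ≈ 128.11°.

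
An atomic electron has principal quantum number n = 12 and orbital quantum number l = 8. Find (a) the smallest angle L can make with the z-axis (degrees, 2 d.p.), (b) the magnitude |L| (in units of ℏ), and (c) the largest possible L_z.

θ_min ≈ 19.47°; |L| = 6√2 ℏ ≈ 8.485ℏ; L_z,max = 8ℏ

cos θ_min = 8/√72, so θ_min ≈ 19.47°.
|L| = ℏ√(8·9) = 6√2 ℏ ≈ 8.485ℏ.
L_z,max = lℏ = 8ℏ.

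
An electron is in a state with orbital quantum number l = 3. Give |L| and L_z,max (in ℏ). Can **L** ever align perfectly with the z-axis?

No: L_z,max = 3ℏ < |L| = 2√3 ℏ ≈ 3.464ℏ

|L| = 2√3 ℏ ≈ 3.4641ℏ, while L_z,max = lℏ = 3ℏ.
Since |L| > L_z,max, the vector can never point exactly along z; the closest it comes is θ_min = arccos(3/√12) ≈ 30.0°.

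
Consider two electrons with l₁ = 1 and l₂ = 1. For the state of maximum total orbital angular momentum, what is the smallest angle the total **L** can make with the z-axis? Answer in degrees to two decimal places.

θ_min ≈ 35.26°

L runs from |1 − 1| = 0 to 1 + 1 = 2.
Allowed values: L = 0, 1, 2.
The maximum is L = 2, with |L_tot| = ℏ√(2·3) = √6 ℏ.
The minimum angle with z is arccos(2/√6) ≈ 35.26°.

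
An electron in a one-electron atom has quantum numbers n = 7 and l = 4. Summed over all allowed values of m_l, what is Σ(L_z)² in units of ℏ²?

The allowed m_l values are -4, -3, -2, -1, 0, 1, 2, 3, 4.
Σ m_l² = l(l+1)(2l+1)/3 = 4·5·9/3 = 60.

Σ(L_z)² = 60 ℏ²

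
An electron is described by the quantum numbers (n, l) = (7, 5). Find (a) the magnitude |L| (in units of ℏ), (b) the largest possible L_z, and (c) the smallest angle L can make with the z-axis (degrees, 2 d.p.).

|L| = √30 ℏ ≈ 5.477ℏ; L_z,max = 5ℏ; θ_min ≈ 24.09°

|L| = ℏ√(5·6) = √30 ℏ ≈ 5.477ℏ.
L_z,max = lℏ = 5ℏ.
cos θ_min = 5/√30, so θ_min ≈ 24.09°.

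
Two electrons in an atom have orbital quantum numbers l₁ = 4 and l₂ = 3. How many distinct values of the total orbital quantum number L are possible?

L runs from |4 − 3| = 1 to 4 + 3 = 7.
So L can be 1, 2, 3, 4, 5, 6, 7.
That is 7 values.

7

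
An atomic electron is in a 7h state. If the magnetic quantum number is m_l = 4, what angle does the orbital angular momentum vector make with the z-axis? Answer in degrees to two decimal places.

7h means n = 7, l = 5.
|L| = √(l(l+1)) ℏ = √30 ℏ.
L_z = m_l ℏ = 4ℏ.
cos θ = L_z/|L| = 4/√30, so θ ≈ 43.09°.

θ ≈ 43.09°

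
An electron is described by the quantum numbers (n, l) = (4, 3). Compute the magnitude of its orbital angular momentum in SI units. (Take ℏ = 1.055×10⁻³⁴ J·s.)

|L| = ℏ√(l(l+1)) = ℏ√(3·4) = 2√3 ℏ
Numerically, |L| = 3.464 × (1.055×10⁻³⁴ J·s) = 3.655×10⁻³⁴ J·s.

|L| = 3.655×10⁻³⁴ J·s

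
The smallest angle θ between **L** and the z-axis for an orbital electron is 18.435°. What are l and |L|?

l = 9, |L| = 3√10 ℏ ≈ 9.487ℏ

cos²θ_min = l/(l+1) = 0.9000.
l = cos²θ/sin²θ ≈ 9.
Then |L| = ℏ√(9·10) = 3√10 ℏ.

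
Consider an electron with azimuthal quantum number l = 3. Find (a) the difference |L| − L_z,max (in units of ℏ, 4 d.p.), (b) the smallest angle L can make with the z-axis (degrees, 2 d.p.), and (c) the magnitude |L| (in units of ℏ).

|L| − L_z,max = (2√3 − 3)ℏ ≈ 0.4641ℏ.
cos θ_min = 3/√12, so θ_min ≈ 30.00°.
|L| = ℏ√(3·4) = 2√3 ℏ ≈ 3.464ℏ.

|L|−L_z,max ≈ 0.4641ℏ; θ_min ≈ 30.00°; |L| = 2√3 ℏ ≈ 3.464ℏ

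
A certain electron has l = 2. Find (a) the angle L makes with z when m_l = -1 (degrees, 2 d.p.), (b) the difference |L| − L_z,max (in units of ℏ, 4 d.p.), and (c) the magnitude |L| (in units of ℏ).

θ(m_l=-1) ≈ 114.09°; |L|−L_z,max ≈ 0.4495ℏ; |L| = √6 ℏ ≈ 2.449ℏ

For m_l = -1: cos θ = -1/√6, θ ≈ 114.09°.
|L| − L_z,max = (√6 − 2)ℏ ≈ 0.4495ℏ.
|L| = ℏ√(2·3) = √6 ℏ ≈ 2.449ℏ.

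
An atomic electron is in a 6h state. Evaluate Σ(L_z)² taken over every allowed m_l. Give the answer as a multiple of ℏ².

The 6h subshell has l = 5.
m_l runs from −5 to 5, i.e. {-5, -4, -3, -2, -1, 0, 1, 2, 3, 4, 5}.
Σ m_l² = l(l+1)(2l+1)/3 = 5·6·11/3 = 110.

Σ(L_z)² = 110 ℏ²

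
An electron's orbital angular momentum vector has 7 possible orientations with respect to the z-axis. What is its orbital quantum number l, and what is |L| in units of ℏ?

l = 3, |L| = 2√3 ℏ ≈ 3.464ℏ

7 = 2l + 1, so l = (7−1)/2 = 3.
|L| = ℏ√(l(l+1)) = ℏ√(3·4) = 2√3 ℏ.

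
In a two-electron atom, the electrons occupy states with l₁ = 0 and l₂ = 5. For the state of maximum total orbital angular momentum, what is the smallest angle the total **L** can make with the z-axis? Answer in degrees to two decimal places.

θ_min ≈ 24.09°

By the triangle rule, |l₁ − l₂| ≤ L ≤ l₁ + l₂.
So L can be 5.
The maximum is L = 5, with |L_tot| = ℏ√(5·6) = √30 ℏ.
The minimum angle with z is arccos(5/√30) ≈ 24.09°.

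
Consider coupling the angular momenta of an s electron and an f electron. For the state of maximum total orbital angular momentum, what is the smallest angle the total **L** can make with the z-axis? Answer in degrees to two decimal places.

θ_min ≈ 30.00°

By the triangle rule, |l₁ − l₂| ≤ L ≤ l₁ + l₂.
So L can be 3.
The maximum is L = 3, with |L_tot| = ℏ√(3·4) = 2√3 ℏ.
The minimum angle with z is arccos(3/√12) ≈ 30.00°.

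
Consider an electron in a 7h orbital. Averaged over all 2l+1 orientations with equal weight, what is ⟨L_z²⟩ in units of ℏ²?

⟨L_z²⟩ = 10 ℏ²

For 7h, l = 5.
m_l ∈ {-5, -4, -3, -2, -1, 0, 1, 2, 3, 4, 5}.
⟨L_z²⟩ = ℏ²·l(l+1)/3 = 10ℏ².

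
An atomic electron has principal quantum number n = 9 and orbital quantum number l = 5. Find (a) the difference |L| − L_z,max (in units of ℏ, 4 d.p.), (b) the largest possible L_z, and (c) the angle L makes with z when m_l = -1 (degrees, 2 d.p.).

|L|−L_z,max ≈ 0.4772ℏ; L_z,max = 5ℏ; θ(m_l=-1) ≈ 100.52°

|L| − L_z,max = (√30 − 5)ℏ ≈ 0.4772ℏ.
L_z,max = lℏ = 5ℏ.
For m_l = -1: cos θ = -1/√30, θ ≈ 100.52°.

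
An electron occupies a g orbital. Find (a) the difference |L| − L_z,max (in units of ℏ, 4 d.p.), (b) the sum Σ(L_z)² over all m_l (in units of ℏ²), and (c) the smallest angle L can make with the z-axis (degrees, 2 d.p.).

A g state has l = 4.
|L| − L_z,max = (2√5 − 4)ℏ ≈ 0.4721ℏ.
Σ m_l² = 60, so Σ(L_z)² = 60 ℏ².
cos θ_min = 4/√20, so θ_min ≈ 26.57°.

|L|−L_z,max ≈ 0.4721ℏ; Σ(L_z)² = 60 ℏ²; θ_min ≈ 26.57°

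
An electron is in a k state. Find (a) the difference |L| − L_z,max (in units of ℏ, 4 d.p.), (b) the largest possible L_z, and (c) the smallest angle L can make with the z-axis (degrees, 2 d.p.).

For a k orbital, l = 7.
|L| − L_z,max = (2√14 − 7)ℏ ≈ 0.4833ℏ.
L_z,max = lℏ = 7ℏ.
cos θ_min = 7/√56, so θ_min ≈ 20.70°.

|L|−L_z,max ≈ 0.4833ℏ; L_z,max = 7ℏ; θ_min ≈ 20.70°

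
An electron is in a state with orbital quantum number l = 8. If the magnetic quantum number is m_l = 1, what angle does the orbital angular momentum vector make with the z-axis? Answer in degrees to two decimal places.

|L| = ℏ√(l(l+1)) = 6√2 ℏ.
L_z = m_l ℏ = 1ℏ.
cos θ = L_z/|L| = 1/√72, so θ ≈ 83.23°.

θ ≈ 83.23°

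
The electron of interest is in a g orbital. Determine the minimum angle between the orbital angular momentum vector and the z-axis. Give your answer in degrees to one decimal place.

θ_min ≈ 26.6°

For a g orbital, l = 4.
|L| = ℏ√(l(l+1)) = 2√5 ℏ.
The smallest angle corresponds to the largest L_z, i.e. m_l = l = 4, giving L_z = 4ℏ.
cos θ_min = 4/√20, so θ_min ≈ 26.6°.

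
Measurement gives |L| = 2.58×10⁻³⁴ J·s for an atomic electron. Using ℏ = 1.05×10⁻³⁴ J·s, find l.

l = 2

|L|/ℏ = (2.58×10⁻³⁴)/(1.05×10⁻³⁴) ≈ 2.457.
l(l+1) ≈ 2.457² ≈ 6.04, so l = 2.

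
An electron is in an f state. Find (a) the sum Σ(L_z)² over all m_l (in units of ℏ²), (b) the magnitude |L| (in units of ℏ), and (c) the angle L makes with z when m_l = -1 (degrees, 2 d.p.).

Σ(L_z)² = 28 ℏ²; |L| = 2√3 ℏ ≈ 3.464ℏ; θ(m_l=-1) ≈ 106.78°

For an f orbital, l = 3.
Σ m_l² = 28, so Σ(L_z)² = 28 ℏ².
|L| = ℏ√(3·4) = 2√3 ℏ ≈ 3.464ℏ.
For m_l = -1: cos θ = -1/√12, θ ≈ 106.78°.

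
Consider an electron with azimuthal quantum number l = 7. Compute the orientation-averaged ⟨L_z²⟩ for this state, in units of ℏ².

⟨L_z²⟩ = 18.67 ℏ²

The allowed m_l values are -7, -6, -5, -4, -3, -2, -1, 0, 1, 2, 3, 4, 5, 6, 7.
Average of L_z² over 15 states: 280/15 ℏ² = 18.67 ℏ².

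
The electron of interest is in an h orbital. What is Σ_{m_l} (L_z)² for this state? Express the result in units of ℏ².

For an h orbital, l = 5.
m_l runs from −5 to 5, i.e. {-5, -4, -3, -2, -1, 0, 1, 2, 3, 4, 5}.
Summing m² from −5 to 5: Σ m_l² = 110.

Σ(L_z)² = 110 ℏ²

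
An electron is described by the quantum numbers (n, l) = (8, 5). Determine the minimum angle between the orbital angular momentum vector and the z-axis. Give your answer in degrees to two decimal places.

θ_min ≈ 24.09°

|L| = ℏ√(l(l+1)) = √30 ℏ.
The smallest angle corresponds to the largest L_z, i.e. m_l = l = 5, giving L_z = 5ℏ.
cos θ_min = 5/√30, so θ_min ≈ 24.09°.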